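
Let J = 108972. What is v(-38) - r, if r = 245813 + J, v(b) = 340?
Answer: -354445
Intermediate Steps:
r = 354785 (r = 245813 + 108972 = 354785)
v(-38) - r = 340 - 1*354785 = 340 - 354785 = -354445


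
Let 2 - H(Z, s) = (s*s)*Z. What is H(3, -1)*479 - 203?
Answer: -682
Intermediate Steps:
H(Z, s) = 2 - Z*s² (H(Z, s) = 2 - s*s*Z = 2 - s²*Z = 2 - Z*s²)
H(3, -1)*479 - 203 = (2 - 1*3*(-1)²)*479 - 203 = (2 - 1*3*1)*479 - 203 = (2 - 3)*479 - 203 = -1*479 - 203 = -479 - 203 = -682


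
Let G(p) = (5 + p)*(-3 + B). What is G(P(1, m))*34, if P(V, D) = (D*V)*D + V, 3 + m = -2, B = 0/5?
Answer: -3162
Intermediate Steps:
B = 0 (B = 0*(⅕) = 0)
m = -5 (m = -3 - 2 = -5)
P(V, D) = V + V*D² (P(V, D) = V*D² + V = V + V*D²)
G(p) = -15 - 3*p (G(p) = (5 + p)*(-3 + 0) = (5 + p)*(-3) = -15 - 3*p)
G(P(1, m))*34 = (-15 - 3*(1 + (-5)²))*34 = (-15 - 3*(1 + 25))*34 = (-15 - 3*26)*34 = (-15 - 78)*34 = -93*34 = -3162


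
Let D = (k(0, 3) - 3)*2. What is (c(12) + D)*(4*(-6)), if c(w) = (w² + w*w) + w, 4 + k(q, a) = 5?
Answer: -7104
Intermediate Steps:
k(q, a) = 1 (k(q, a) = -4 + 5 = 1)
c(w) = w + 2*w² (c(w) = (w² + w²) + w = 2*w² + w = w + 2*w²)
D = -4 (D = (1 - 3)*2 = -2*2 = -4)
(c(12) + D)*(4*(-6)) = (12*(1 + 2*12) - 4)*(4*(-6)) = (12*(1 + 24) - 4)*(-24) = (12*25 - 4)*(-24) = (300 - 4)*(-24) = 296*(-24) = -7104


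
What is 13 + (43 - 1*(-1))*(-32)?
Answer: -1395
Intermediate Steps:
13 + (43 - 1*(-1))*(-32) = 13 + (43 + 1)*(-32) = 13 + 44*(-32) = 13 - 1408 = -1395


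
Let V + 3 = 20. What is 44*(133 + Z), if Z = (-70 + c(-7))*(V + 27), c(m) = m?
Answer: -143220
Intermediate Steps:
V = 17 (V = -3 + 20 = 17)
Z = -3388 (Z = (-70 - 7)*(17 + 27) = -77*44 = -3388)
44*(133 + Z) = 44*(133 - 3388) = 44*(-3255) = -143220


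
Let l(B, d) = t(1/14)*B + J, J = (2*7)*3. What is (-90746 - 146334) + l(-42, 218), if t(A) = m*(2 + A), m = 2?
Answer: -237212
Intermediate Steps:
J = 42 (J = 14*3 = 42)
t(A) = 4 + 2*A (t(A) = 2*(2 + A) = 4 + 2*A)
l(B, d) = 42 + 29*B/7 (l(B, d) = (4 + 2/14)*B + 42 = (4 + 2*(1/14))*B + 42 = (4 + ⅐)*B + 42 = 29*B/7 + 42 = 42 + 29*B/7)
(-90746 - 146334) + l(-42, 218) = (-90746 - 146334) + (42 + (29/7)*(-42)) = -237080 + (42 - 174) = -237080 - 132 = -237212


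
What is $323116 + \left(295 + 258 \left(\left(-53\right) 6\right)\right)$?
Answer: $241367$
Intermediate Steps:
$323116 + \left(295 + 258 \left(\left(-53\right) 6\right)\right) = 323116 + \left(295 + 258 \left(-318\right)\right) = 323116 + \left(295 - 82044\right) = 323116 - 81749 = 241367$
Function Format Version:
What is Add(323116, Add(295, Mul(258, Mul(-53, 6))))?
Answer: 241367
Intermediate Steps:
Add(323116, Add(295, Mul(258, Mul(-53, 6)))) = Add(323116, Add(295, Mul(258, -318))) = Add(323116, Add(295, -82044)) = Add(323116, -81749) = 241367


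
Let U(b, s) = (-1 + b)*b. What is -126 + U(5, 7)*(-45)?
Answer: -1026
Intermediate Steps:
U(b, s) = b*(-1 + b)
-126 + U(5, 7)*(-45) = -126 + (5*(-1 + 5))*(-45) = -126 + (5*4)*(-45) = -126 + 20*(-45) = -126 - 900 = -1026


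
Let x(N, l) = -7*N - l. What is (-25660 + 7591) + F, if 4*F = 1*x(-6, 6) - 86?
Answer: -36163/2 ≈ -18082.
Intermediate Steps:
x(N, l) = -l - 7*N
F = -25/2 (F = (1*(-1*6 - 7*(-6)) - 86)/4 = (1*(-6 + 42) - 86)/4 = (1*36 - 86)/4 = (36 - 86)/4 = (¼)*(-50) = -25/2 ≈ -12.500)
(-25660 + 7591) + F = (-25660 + 7591) - 25/2 = -18069 - 25/2 = -36163/2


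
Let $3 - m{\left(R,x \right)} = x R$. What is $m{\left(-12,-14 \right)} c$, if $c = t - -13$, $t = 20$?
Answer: $-5445$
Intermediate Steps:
$m{\left(R,x \right)} = 3 - R x$ ($m{\left(R,x \right)} = 3 - x R = 3 - R x$)
$c = 33$ ($c = 20 - -13 = 20 + 13 = 33$)
$m{\left(-12,-14 \right)} c = \left(3 - \left(-12\right) \left(-14\right)\right) 33 = \left(3 - 168\right) 33 = \left(-165\right) 33 = -5445$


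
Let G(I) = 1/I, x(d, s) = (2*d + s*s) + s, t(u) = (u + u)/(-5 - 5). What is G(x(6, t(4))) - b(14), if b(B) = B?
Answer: -4119/296 ≈ -13.916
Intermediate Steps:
t(u) = -u/5 (t(u) = (2*u)/(-10) = (2*u)*(-1/10) = -u/5)
x(d, s) = s + s**2 + 2*d (x(d, s) = (2*d + s**2) + s = (s**2 + 2*d) + s = s + s**2 + 2*d)
G(x(6, t(4))) - b(14) = 1/(-1/5*4 + (-1/5*4)**2 + 2*6) - 1*14 = 1/(-4/5 + (-4/5)**2 + 12) - 14 = 1/(-4/5 + 16/25 + 12) - 14 = 1/(296/25) - 14 = 25/296 - 14 = -4119/296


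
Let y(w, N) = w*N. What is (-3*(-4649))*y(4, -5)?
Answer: -278940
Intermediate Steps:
y(w, N) = N*w
(-3*(-4649))*y(4, -5) = (-3*(-4649))*(-5*4) = 13947*(-20) = -278940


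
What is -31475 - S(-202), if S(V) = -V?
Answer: -31677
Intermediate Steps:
-31475 - S(-202) = -31475 - (-1)*(-202) = -31475 - 1*202 = -31475 - 202 = -31677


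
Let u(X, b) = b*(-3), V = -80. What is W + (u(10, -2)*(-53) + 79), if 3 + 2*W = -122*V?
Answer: 9279/2 ≈ 4639.5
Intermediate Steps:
u(X, b) = -3*b
W = 9757/2 (W = -3/2 + (-122*(-80))/2 = -3/2 + (½)*9760 = -3/2 + 4880 = 9757/2 ≈ 4878.5)
W + (u(10, -2)*(-53) + 79) = 9757/2 + (-3*(-2)*(-53) + 79) = 9757/2 + (6*(-53) + 79) = 9757/2 + (-318 + 79) = 9757/2 - 239 = 9279/2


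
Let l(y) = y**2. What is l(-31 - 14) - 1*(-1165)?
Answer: 3190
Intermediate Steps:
l(-31 - 14) - 1*(-1165) = (-31 - 14)**2 - 1*(-1165) = (-45)**2 + 1165 = 2025 + 1165 = 3190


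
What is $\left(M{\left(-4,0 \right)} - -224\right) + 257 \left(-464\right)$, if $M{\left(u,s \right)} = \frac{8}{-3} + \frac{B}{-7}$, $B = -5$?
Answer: $- \frac{2499545}{21} \approx -1.1903 \cdot 10^{5}$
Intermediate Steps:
$M{\left(u,s \right)} = - \frac{41}{21}$ ($M{\left(u,s \right)} = \frac{8}{-3} - \frac{5}{-7} = 8 \left(- \frac{1}{3}\right) - - \frac{5}{7} = - \frac{8}{3} + \frac{5}{7} = - \frac{41}{21}$)
$\left(M{\left(-4,0 \right)} - -224\right) + 257 \left(-464\right) = \left(- \frac{41}{21} - -224\right) + 257 \left(-464\right) = \left(- \frac{41}{21} + 224\right) - 119248 = \frac{4663}{21} - 119248 = - \frac{2499545}{21}$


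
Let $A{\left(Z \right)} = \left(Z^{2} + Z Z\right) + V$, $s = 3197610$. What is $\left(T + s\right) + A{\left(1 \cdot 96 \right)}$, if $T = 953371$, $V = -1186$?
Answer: $4168227$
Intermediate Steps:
$A{\left(Z \right)} = -1186 + 2 Z^{2}$ ($A{\left(Z \right)} = \left(Z^{2} + Z Z\right) - 1186 = \left(Z^{2} + Z^{2}\right) - 1186 = 2 Z^{2} - 1186 = -1186 + 2 Z^{2}$)
$\left(T + s\right) + A{\left(1 \cdot 96 \right)} = \left(953371 + 3197610\right) - \left(1186 - 2 \left(1 \cdot 96\right)^{2}\right) = 4150981 - \left(1186 - 2 \cdot 96^{2}\right) = 4150981 + \left(-1186 + 2 \cdot 9216\right) = 4150981 + \left(-1186 + 18432\right) = 4150981 + 17246 = 4168227$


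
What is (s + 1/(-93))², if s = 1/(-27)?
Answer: 1600/700569 ≈ 0.0022839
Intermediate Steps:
s = -1/27 ≈ -0.037037
(s + 1/(-93))² = (-1/27 + 1/(-93))² = (-1/27 - 1/93)² = (-40/837)² = 1600/700569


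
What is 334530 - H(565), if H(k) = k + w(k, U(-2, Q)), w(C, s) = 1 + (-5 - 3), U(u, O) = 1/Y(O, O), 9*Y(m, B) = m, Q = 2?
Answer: 333972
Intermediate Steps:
Y(m, B) = m/9
U(u, O) = 9/O (U(u, O) = 1/(O/9) = 9/O)
w(C, s) = -7 (w(C, s) = 1 - 8 = -7)
H(k) = -7 + k (H(k) = k - 7 = -7 + k)
334530 - H(565) = 334530 - (-7 + 565) = 334530 - 1*558 = 334530 - 558 = 333972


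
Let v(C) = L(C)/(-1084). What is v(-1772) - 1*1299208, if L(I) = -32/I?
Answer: -155973818026/120053 ≈ -1.2992e+6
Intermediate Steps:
v(C) = 8/(271*C) (v(C) = -32/C/(-1084) = -32/C*(-1/1084) = 8/(271*C))
v(-1772) - 1*1299208 = (8/271)/(-1772) - 1*1299208 = (8/271)*(-1/1772) - 1299208 = -2/120053 - 1299208 = -155973818026/120053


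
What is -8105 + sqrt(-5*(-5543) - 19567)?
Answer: -8105 + 2*sqrt(2037) ≈ -8014.7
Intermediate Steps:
-8105 + sqrt(-5*(-5543) - 19567) = -8105 + sqrt(27715 - 19567) = -8105 + sqrt(8148) = -8105 + 2*sqrt(2037)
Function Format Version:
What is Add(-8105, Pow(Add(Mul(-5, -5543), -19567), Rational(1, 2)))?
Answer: Add(-8105, Mul(2, Pow(2037, Rational(1, 2)))) ≈ -8014.7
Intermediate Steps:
Add(-8105, Pow(Add(Mul(-5, -5543), -19567), Rational(1, 2))) = Add(-8105, Pow(Add(27715, -19567), Rational(1, 2))) = Add(-8105, Pow(8148, Rational(1, 2))) = Add(-8105, Mul(2, Pow(2037, Rational(1, 2))))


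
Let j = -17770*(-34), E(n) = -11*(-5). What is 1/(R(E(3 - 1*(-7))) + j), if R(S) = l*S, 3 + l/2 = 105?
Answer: 1/615400 ≈ 1.6250e-6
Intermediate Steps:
l = 204 (l = -6 + 2*105 = -6 + 210 = 204)
E(n) = 55
j = 604180
R(S) = 204*S
1/(R(E(3 - 1*(-7))) + j) = 1/(204*55 + 604180) = 1/(11220 + 604180) = 1/615400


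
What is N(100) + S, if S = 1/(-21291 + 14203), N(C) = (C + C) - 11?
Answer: 1339631/7088 ≈ 189.00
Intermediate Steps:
N(C) = -11 + 2*C (N(C) = 2*C - 11 = -11 + 2*C)
S = -1/7088 (S = 1/(-7088) = -1/7088 ≈ -0.00014108)
N(100) + S = (-11 + 2*100) - 1/7088 = (-11 + 200) - 1/7088 = 189 - 1/7088 = 1339631/7088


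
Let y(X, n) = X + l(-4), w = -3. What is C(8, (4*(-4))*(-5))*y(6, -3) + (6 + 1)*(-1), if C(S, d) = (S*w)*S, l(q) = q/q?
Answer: -1351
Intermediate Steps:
l(q) = 1
y(X, n) = 1 + X (y(X, n) = X + 1 = 1 + X)
C(S, d) = -3*S**2 (C(S, d) = (S*(-3))*S = (-3*S)*S = -3*S**2)
C(8, (4*(-4))*(-5))*y(6, -3) + (6 + 1)*(-1) = (-3*8**2)*(1 + 6) + (6 + 1)*(-1) = -3*64*7 + 7*(-1) = -192*7 - 7 = -1344 - 7 = -1351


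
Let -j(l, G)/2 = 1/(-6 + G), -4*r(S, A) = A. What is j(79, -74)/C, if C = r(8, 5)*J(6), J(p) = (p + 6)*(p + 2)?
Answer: -1/4800 ≈ -0.00020833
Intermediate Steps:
r(S, A) = -A/4
J(p) = (2 + p)*(6 + p) (J(p) = (6 + p)*(2 + p) = (2 + p)*(6 + p))
j(l, G) = -2/(-6 + G)
C = -120 (C = (-1/4*5)*(12 + 6**2 + 8*6) = -5*(12 + 36 + 48)/4 = -5/4*96 = -120)
j(79, -74)/C = -2/(-6 - 74)/(-120) = -2/(-80)*(-1/120) = -2*(-1/80)*(-1/120) = (1/40)*(-1/120) = -1/4800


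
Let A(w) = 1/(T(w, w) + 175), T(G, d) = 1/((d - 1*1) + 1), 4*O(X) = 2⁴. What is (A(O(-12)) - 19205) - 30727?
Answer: -35002328/701 ≈ -49932.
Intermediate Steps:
O(X) = 4 (O(X) = (¼)*2⁴ = (¼)*16 = 4)
T(G, d) = 1/d (T(G, d) = 1/((d - 1) + 1) = 1/((-1 + d) + 1) = 1/d)
A(w) = 1/(175 + 1/w) (A(w) = 1/(1/w + 175) = 1/(175 + 1/w))
(A(O(-12)) - 19205) - 30727 = (4/(1 + 175*4) - 19205) - 30727 = (4/(1 + 700) - 19205) - 30727 = (4/701 - 19205) - 30727 = -13462701/701 - 30727 = -35002328/701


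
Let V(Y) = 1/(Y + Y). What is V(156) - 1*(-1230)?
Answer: 383761/312 ≈ 1230.0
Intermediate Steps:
V(Y) = 1/(2*Y)
V(156) - 1*(-1230) = (½)/156 - 1*(-1230) = (½)*(1/156) + 1230 = 1/312 + 1230 = 383761/312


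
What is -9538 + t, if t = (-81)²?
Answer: -2977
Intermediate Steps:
t = 6561
-9538 + t = -9538 + 6561 = -2977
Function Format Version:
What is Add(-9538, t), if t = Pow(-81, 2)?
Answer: -2977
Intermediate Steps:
t = 6561
Add(-9538, t) = Add(-9538, 6561) = -2977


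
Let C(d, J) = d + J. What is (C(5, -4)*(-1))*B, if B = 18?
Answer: -18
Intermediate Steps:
C(d, J) = J + d
(C(5, -4)*(-1))*B = ((-4 + 5)*(-1))*18 = (1*(-1))*18 = -1*18 = -18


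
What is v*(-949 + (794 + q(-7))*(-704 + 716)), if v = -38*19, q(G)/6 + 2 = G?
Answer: -5726182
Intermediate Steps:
q(G) = -12 + 6*G
v = -722
v*(-949 + (794 + q(-7))*(-704 + 716)) = -722*(-949 + (794 + (-12 + 6*(-7)))*(-704 + 716)) = -722*(-949 + (794 + (-12 - 42))*12) = -722*(-949 + (794 - 54)*12) = -722*(-949 + 740*12) = -722*(-949 + 8880) = -722*7931 = -5726182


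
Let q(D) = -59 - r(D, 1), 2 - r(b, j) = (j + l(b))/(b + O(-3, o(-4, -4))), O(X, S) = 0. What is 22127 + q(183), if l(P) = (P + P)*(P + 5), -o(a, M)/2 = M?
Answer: 4106887/183 ≈ 22442.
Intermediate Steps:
o(a, M) = -2*M
l(P) = 2*P*(5 + P) (l(P) = (2*P)*(5 + P) = 2*P*(5 + P))
r(b, j) = 2 - (j + 2*b*(5 + b))/b (r(b, j) = 2 - (j + 2*b*(5 + b))/(b + 0) = 2 - (j + 2*b*(5 + b))/b)
q(D) = -51 + 1/D + 2*D (q(D) = -59 - (-8 - 2*D - 1*1/D) = -59 - (-8 - 2*D - 1/D) = -59 - (-8 - 1/D - 2*D) = -59 + (8 + 1/D + 2*D) = -51 + 1/D + 2*D)
22127 + q(183) = 22127 + (-51 + 1/183 + 2*183) = 22127 + (-51 + 1/183 + 366) = 22127 + 57646/183 = 4106887/183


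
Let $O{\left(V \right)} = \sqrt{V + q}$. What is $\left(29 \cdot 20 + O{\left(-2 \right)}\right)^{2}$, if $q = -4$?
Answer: $\left(580 + i \sqrt{6}\right)^{2} \approx 3.3639 \cdot 10^{5} + 2841.0 i$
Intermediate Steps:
$O{\left(V \right)} = \sqrt{-4 + V}$ ($O{\left(V \right)} = \sqrt{V - 4} = \sqrt{-4 + V}$)
$\left(29 \cdot 20 + O{\left(-2 \right)}\right)^{2} = \left(29 \cdot 20 + \sqrt{-4 - 2}\right)^{2} = \left(580 + \sqrt{-6}\right)^{2} = \left(580 + i \sqrt{6}\right)^{2}$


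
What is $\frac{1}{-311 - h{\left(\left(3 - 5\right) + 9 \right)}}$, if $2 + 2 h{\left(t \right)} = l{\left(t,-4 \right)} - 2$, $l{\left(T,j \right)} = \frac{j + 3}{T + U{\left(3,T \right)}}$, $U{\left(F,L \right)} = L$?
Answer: $- \frac{28}{8651} \approx -0.0032366$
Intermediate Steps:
$l{\left(T,j \right)} = \frac{3 + j}{2 T}$ ($l{\left(T,j \right)} = \frac{j + 3}{T + T} = \frac{3 + j}{2 T}$)
$h{\left(t \right)} = -2 - \frac{1}{4 t}$ ($h{\left(t \right)} = -1 + \frac{\frac{3 - 4}{2 t} - 2}{2} = -1 + \frac{\frac{1}{2} \frac{1}{t} \left(-1\right) - 2}{2} = -1 + \frac{- \frac{1}{2 t} - 2}{2} = -1 + \frac{-2 - \frac{1}{2 t}}{2} = -1 - \left(1 + \frac{1}{4 t}\right) = -2 - \frac{1}{4 t}$)
$\frac{1}{-311 - h{\left(\left(3 - 5\right) + 9 \right)}} = \frac{1}{-311 - \left(-2 - \frac{1}{4 \left(\left(3 - 5\right) + 9\right)}\right)} = \frac{1}{-311 - \left(-2 - \frac{1}{4 \left(-2 + 9\right)}\right)} = \frac{1}{-311 - \left(-2 - \frac{1}{4 \cdot 7}\right)} = \frac{1}{-311 - \left(-2 - \frac{1}{28}\right)} = \frac{1}{-311 - - \frac{57}{28}} = \frac{1}{-311 + \frac{57}{28}} = \frac{1}{- \frac{8651}{28}} = - \frac{28}{8651}$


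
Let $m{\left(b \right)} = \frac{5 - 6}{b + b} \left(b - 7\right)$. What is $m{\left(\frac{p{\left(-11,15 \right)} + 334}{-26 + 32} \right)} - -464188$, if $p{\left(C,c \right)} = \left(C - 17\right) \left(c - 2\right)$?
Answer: $\frac{2320934}{5} \approx 4.6419 \cdot 10^{5}$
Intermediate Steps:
$p{\left(C,c \right)} = \left(-17 + C\right) \left(-2 + c\right)$
$m{\left(b \right)} = - \frac{-7 + b}{2 b}$ ($m{\left(b \right)} = - \frac{1}{2 b} \left(-7 + b\right) = - \frac{-7 + b}{2 b}$)
$m{\left(\frac{p{\left(-11,15 \right)} + 334}{-26 + 32} \right)} - -464188 = \frac{7 - \frac{\left(34 - 255 - -22 - 165\right) + 334}{-26 + 32}}{2 \frac{\left(34 - 255 - -22 - 165\right) + 334}{-26 + 32}} - -464188 = \frac{7 - \frac{\left(34 - 255 + 22 - 165\right) + 334}{6}}{2 \frac{\left(34 - 255 + 22 - 165\right) + 334}{6}} + 464188 = \frac{7 - \left(-364 + 334\right) \frac{1}{6}}{2 \left(-364 + 334\right) \frac{1}{6}} + 464188 = \frac{7 - \left(-30\right) \frac{1}{6}}{2 \left(\left(-30\right) \frac{1}{6}\right)} + 464188 = \frac{7 - -5}{2 \left(-5\right)} + 464188 = \frac{1}{2} \left(- \frac{1}{5}\right) \left(7 + 5\right) + 464188 = \frac{1}{2} \left(- \frac{1}{5}\right) 12 + 464188 = - \frac{6}{5} + 464188 = \frac{2320934}{5}$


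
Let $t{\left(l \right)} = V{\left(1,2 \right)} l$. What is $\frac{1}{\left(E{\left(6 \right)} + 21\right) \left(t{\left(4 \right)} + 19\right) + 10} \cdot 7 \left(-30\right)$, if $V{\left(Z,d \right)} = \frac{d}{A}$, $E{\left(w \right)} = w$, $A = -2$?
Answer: $- \frac{42}{83} \approx -0.50602$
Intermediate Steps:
$V{\left(Z,d \right)} = - \frac{d}{2}$ ($V{\left(Z,d \right)} = \frac{d}{-2} = d \left(- \frac{1}{2}\right) = - \frac{d}{2}$)
$t{\left(l \right)} = - l$ ($t{\left(l \right)} = \left(- \frac{1}{2}\right) 2 l = - l$)
$\frac{1}{\left(E{\left(6 \right)} + 21\right) \left(t{\left(4 \right)} + 19\right) + 10} \cdot 7 \left(-30\right) = \frac{1}{\left(6 + 21\right) \left(\left(-1\right) 4 + 19\right) + 10} \cdot 7 \left(-30\right) = \frac{1}{27 \left(-4 + 19\right) + 10} \cdot 7 \left(-30\right) = \frac{1}{27 \cdot 15 + 10} \cdot 7 \left(-30\right) = \frac{1}{405 + 10} \cdot 7 \left(-30\right) = \frac{1}{415} \cdot 7 \left(-30\right) = \frac{7}{415} \left(-30\right) = - \frac{42}{83}$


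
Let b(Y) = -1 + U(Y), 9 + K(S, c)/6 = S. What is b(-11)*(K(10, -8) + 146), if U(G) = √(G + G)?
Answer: -152 + 152*I*√22 ≈ -152.0 + 712.94*I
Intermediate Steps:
U(G) = √2*√G (U(G) = √(2*G) = √2*√G)
K(S, c) = -54 + 6*S
b(Y) = -1 + √2*√Y
b(-11)*(K(10, -8) + 146) = (-1 + √2*√(-11))*((-54 + 6*10) + 146) = (-1 + √2*(I*√11))*((-54 + 60) + 146) = (-1 + I*√22)*(6 + 146) = (-1 + I*√22)*152 = -152 + 152*I*√22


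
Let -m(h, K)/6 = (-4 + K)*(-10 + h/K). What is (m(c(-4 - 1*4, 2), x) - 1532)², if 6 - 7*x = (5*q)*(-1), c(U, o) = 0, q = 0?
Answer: 145057936/49 ≈ 2.9604e+6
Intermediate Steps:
x = 6/7 (x = 6/7 - 5*0*(-1)/7 = 6/7 - 0*(-1) = 6/7 - ⅐*0 = 6/7 + 0 = 6/7 ≈ 0.85714)
m(h, K) = -6*(-10 + h/K)*(-4 + K) (m(h, K) = -6*(-4 + K)*(-10 + h/K) = -6*(-10 + h/K)*(-4 + K))
(m(c(-4 - 1*4, 2), x) - 1532)² = ((-240 - 6*0 + 60*(6/7) + 24*0/(6/7)) - 1532)² = ((-240 + 0 + 360/7 + 24*0*(7/6)) - 1532)² = ((-240 + 0 + 360/7 + 0) - 1532)² = (-1320/7 - 1532)² = (-12044/7)² = 145057936/49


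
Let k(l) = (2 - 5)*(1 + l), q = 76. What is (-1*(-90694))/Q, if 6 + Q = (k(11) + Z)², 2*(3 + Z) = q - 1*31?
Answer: 362776/1065 ≈ 340.63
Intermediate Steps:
Z = 39/2 (Z = -3 + (76 - 1*31)/2 = -3 + (76 - 31)/2 = -3 + (½)*45 = -3 + 45/2 = 39/2 ≈ 19.500)
k(l) = -3 - 3*l (k(l) = -3*(1 + l) = -3 - 3*l)
Q = 1065/4 (Q = -6 + ((-3 - 3*11) + 39/2)² = -6 + ((-3 - 33) + 39/2)² = -6 + (-36 + 39/2)² = -6 + (-33/2)² = -6 + 1089/4 = 1065/4 ≈ 266.25)
(-1*(-90694))/Q = (-1*(-90694))/(1065/4) = 90694*(4/1065) = 362776/1065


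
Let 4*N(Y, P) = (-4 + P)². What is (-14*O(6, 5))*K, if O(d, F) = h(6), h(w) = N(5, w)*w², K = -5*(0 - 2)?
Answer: -5040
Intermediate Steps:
N(Y, P) = (-4 + P)²/4
K = 10 (K = -5*(-2) = 10)
h(w) = w²*(-4 + w)²/4 (h(w) = ((-4 + w)²/4)*w² = w²*(-4 + w)²/4)
O(d, F) = 36 (O(d, F) = (¼)*6²*(-4 + 6)² = (¼)*36*2² = (¼)*36*4 = 36)
(-14*O(6, 5))*K = -14*36*10 = -504*10 = -5040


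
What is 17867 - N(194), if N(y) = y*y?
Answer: -19769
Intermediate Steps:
N(y) = y²
17867 - N(194) = 17867 - 1*194² = 17867 - 1*37636 = 17867 - 37636 = -19769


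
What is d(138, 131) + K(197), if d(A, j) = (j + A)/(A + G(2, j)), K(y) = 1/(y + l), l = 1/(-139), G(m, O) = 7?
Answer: 7385913/3970390 ≈ 1.8602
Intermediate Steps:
l = -1/139 ≈ -0.0071942
K(y) = 1/(-1/139 + y) (K(y) = 1/(y - 1/139) = 1/(-1/139 + y))
d(A, j) = (A + j)/(7 + A) (d(A, j) = (j + A)/(A + 7) = (A + j)/(7 + A))
d(138, 131) + K(197) = (138 + 131)/(7 + 138) + 139/(-1 + 139*197) = 269/145 + 139/(-1 + 27383) = (1/145)*269 + 139/27382 = 269/145 + 139*(1/27382) = 269/145 + 139/27382 = 7385913/3970390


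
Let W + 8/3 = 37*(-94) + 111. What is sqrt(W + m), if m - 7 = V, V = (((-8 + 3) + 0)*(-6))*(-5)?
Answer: I*sqrt(31614)/3 ≈ 59.268*I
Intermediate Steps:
W = -10109/3 (W = -8/3 + (37*(-94) + 111) = -8/3 + (-3478 + 111) = -8/3 - 3367 = -10109/3 ≈ -3369.7)
V = -150 (V = ((-5 + 0)*(-6))*(-5) = -5*(-6)*(-5) = 30*(-5) = -150)
m = -143 (m = 7 - 150 = -143)
sqrt(W + m) = sqrt(-10109/3 - 143) = sqrt(-10538/3) = I*sqrt(31614)/3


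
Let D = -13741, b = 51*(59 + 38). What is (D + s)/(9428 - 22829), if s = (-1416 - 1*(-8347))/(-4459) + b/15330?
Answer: 14910642029/14540397690 ≈ 1.0255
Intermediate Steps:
b = 4947 (b = 51*97 = 4947)
s = -4009217/3255070 (s = (-1416 - 1*(-8347))/(-4459) + 4947/15330 = (-1416 + 8347)*(-1/4459) + 4947*(1/15330) = 6931*(-1/4459) + 1649/5110 = -6931/4459 + 1649/5110 = -4009217/3255070 ≈ -1.2317)
(D + s)/(9428 - 22829) = (-13741 - 4009217/3255070)/(9428 - 22829) = -44731926087/3255070/(-13401) = -44731926087/3255070*(-1/13401) = 14910642029/14540397690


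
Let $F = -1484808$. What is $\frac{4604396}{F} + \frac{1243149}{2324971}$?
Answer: $- \frac{2214812398031}{863033885142} \approx -2.5663$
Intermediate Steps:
$\frac{4604396}{F} + \frac{1243149}{2324971} = \frac{4604396}{-1484808} + \frac{1243149}{2324971} = 4604396 \left(- \frac{1}{1484808}\right) + 1243149 \cdot \frac{1}{2324971} = - \frac{1151099}{371202} + \frac{1243149}{2324971} = - \frac{2214812398031}{863033885142}$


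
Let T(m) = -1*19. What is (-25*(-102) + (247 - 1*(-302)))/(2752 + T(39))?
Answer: 1033/911 ≈ 1.1339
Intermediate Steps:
T(m) = -19
(-25*(-102) + (247 - 1*(-302)))/(2752 + T(39)) = (-25*(-102) + (247 - 1*(-302)))/(2752 - 19) = (2550 + (247 + 302))/2733 = (2550 + 549)*(1/2733) = 3099*(1/2733) = 1033/911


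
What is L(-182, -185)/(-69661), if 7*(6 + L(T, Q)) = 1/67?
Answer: 2813/32671009 ≈ 8.6101e-5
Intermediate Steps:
L(T, Q) = -2813/469 (L(T, Q) = -6 + (⅐)/67 = -6 + (⅐)*(1/67) = -6 + 1/469 = -2813/469)
L(-182, -185)/(-69661) = -2813/469/(-69661) = -2813/469*(-1/69661) = 2813/32671009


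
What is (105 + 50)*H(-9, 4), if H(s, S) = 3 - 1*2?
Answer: 155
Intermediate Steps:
H(s, S) = 1 (H(s, S) = 3 - 2 = 1)
(105 + 50)*H(-9, 4) = (105 + 50)*1 = 155*1 = 155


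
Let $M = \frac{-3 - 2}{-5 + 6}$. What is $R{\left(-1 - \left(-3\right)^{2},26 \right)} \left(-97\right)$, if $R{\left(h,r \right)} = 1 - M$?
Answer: $-582$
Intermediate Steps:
$M = -5$ ($M = - \frac{5}{1} = \left(-5\right) 1 = -5$)
$R{\left(h,r \right)} = 6$ ($R{\left(h,r \right)} = 1 - -5 = 1 + 5 = 6$)
$R{\left(-1 - \left(-3\right)^{2},26 \right)} \left(-97\right) = 6 \left(-97\right) = -582$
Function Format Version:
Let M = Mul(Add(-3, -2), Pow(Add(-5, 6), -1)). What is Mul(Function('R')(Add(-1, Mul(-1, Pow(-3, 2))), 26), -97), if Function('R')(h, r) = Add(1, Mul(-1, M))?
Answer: -582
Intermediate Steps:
M = -5 (M = Mul(-5, Pow(1, -1)) = Mul(-5, 1) = -5)
Function('R')(h, r) = 6 (Function('R')(h, r) = Add(1, Mul(-1, -5)) = Add(1, 5) = 6)
Mul(Function('R')(Add(-1, Mul(-1, Pow(-3, 2))), 26), -97) = Mul(6, -97) = -582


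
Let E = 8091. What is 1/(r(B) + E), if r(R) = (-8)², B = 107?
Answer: 1/8155 ≈ 0.00012262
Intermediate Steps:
r(R) = 64
1/(r(B) + E) = 1/(64 + 8091) = 1/8155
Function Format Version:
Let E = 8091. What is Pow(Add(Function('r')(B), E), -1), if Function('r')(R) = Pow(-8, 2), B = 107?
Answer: Rational(1, 8155) ≈ 0.00012262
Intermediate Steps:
Function('r')(R) = 64
Pow(Add(Function('r')(B), E), -1) = Pow(Add(64, 8091), -1) = Pow(8155, -1) = Rational(1, 8155)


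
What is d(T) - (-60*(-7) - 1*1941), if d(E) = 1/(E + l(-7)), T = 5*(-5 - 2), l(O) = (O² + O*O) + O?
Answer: 85177/56 ≈ 1521.0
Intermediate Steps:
l(O) = O + 2*O² (l(O) = (O² + O²) + O = 2*O² + O = O + 2*O²)
T = -35 (T = 5*(-7) = -35)
d(E) = 1/(91 + E) (d(E) = 1/(E - 7*(1 + 2*(-7))) = 1/(E - 7*(1 - 14)) = 1/(E - 7*(-13)) = 1/(E + 91) = 1/(91 + E))
d(T) - (-60*(-7) - 1*1941) = 1/(91 - 35) - (-60*(-7) - 1*1941) = 1/56 - (420 - 1941) = 1/56 - 1*(-1521) = 1/56 + 1521 = 85177/56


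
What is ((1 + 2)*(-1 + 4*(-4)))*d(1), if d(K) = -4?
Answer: 204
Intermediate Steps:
((1 + 2)*(-1 + 4*(-4)))*d(1) = ((1 + 2)*(-1 + 4*(-4)))*(-4) = (3*(-1 - 16))*(-4) = (3*(-17))*(-4) = -51*(-4) = 204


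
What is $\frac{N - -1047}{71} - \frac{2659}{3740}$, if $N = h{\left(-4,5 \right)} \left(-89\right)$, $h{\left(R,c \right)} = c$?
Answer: $\frac{2062691}{265540} \approx 7.7679$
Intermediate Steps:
$N = -445$ ($N = 5 \left(-89\right) = -445$)
$\frac{N - -1047}{71} - \frac{2659}{3740} = \frac{-445 - -1047}{71} - \frac{2659}{3740} = \left(-445 + 1047\right) \frac{1}{71} - \frac{2659}{3740} = 602 \cdot \frac{1}{71} - \frac{2659}{3740} = \frac{602}{71} - \frac{2659}{3740} = \frac{2062691}{265540}$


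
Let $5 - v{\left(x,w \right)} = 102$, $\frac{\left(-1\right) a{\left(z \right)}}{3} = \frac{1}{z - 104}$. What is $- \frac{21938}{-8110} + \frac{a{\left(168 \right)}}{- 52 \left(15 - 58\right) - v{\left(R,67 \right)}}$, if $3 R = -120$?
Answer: $\frac{1637791163}{605460160} \approx 2.705$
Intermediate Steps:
$R = -40$ ($R = \frac{1}{3} \left(-120\right) = -40$)
$a{\left(z \right)} = - \frac{3}{-104 + z}$ ($a{\left(z \right)} = - \frac{3}{z - 104} = - \frac{3}{-104 + z}$)
$v{\left(x,w \right)} = -97$ ($v{\left(x,w \right)} = 5 - 102 = -97$)
$- \frac{21938}{-8110} + \frac{a{\left(168 \right)}}{- 52 \left(15 - 58\right) - v{\left(R,67 \right)}} = - \frac{21938}{-8110} + \frac{\left(-3\right) \frac{1}{-104 + 168}}{- 52 \left(15 - 58\right) - -97} = \left(-21938\right) \left(- \frac{1}{8110}\right) + \frac{\left(-3\right) \frac{1}{64}}{\left(-52\right) \left(-43\right) + 97} = \frac{10969}{4055} + \frac{\left(-3\right) \frac{1}{64}}{2236 + 97} = \frac{10969}{4055} - \frac{3}{64 \cdot 2333} = \frac{10969}{4055} - \frac{3}{149312} = \frac{1637791163}{605460160}$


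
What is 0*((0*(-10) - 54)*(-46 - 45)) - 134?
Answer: -134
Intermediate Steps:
0*((0*(-10) - 54)*(-46 - 45)) - 134 = 0*((0 - 54)*(-91)) - 134 = 0*(-54*(-91)) - 134 = 0*4914 - 134 = 0 - 134 = -134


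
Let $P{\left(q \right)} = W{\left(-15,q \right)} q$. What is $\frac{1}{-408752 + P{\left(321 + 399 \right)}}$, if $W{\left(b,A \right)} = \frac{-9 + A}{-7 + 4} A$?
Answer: $- \frac{1}{123269552} \approx -8.1123 \cdot 10^{-9}$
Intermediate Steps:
$W{\left(b,A \right)} = A \left(3 - \frac{A}{3}\right)$ ($W{\left(b,A \right)} = \frac{-9 + A}{-3} A = \left(-9 + A\right) \left(- \frac{1}{3}\right) A = \left(3 - \frac{A}{3}\right) A = A \left(3 - \frac{A}{3}\right)$)
$P{\left(q \right)} = \frac{q^{2} \left(9 - q\right)}{3}$ ($P{\left(q \right)} = \frac{q \left(9 - q\right)}{3} q = \frac{q^{2} \left(9 - q\right)}{3}$)
$\frac{1}{-408752 + P{\left(321 + 399 \right)}} = \frac{1}{-408752 + \frac{\left(321 + 399\right)^{2} \left(9 - \left(321 + 399\right)\right)}{3}} = \frac{1}{-408752 + \frac{720^{2} \left(9 - 720\right)}{3}} = \frac{1}{-408752 + \frac{1}{3} \cdot 518400 \left(9 - 720\right)} = \frac{1}{-408752 + \frac{1}{3} \cdot 518400 \left(-711\right)} = \frac{1}{-408752 - 122860800} = \frac{1}{-123269552} = - \frac{1}{123269552}$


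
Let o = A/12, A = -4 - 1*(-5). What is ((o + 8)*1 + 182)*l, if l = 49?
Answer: 111769/12 ≈ 9314.1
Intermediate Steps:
A = 1 (A = -4 + 5 = 1)
o = 1/12 ≈ 0.083333
((o + 8)*1 + 182)*l = ((1/12 + 8)*1 + 182)*49 = ((97/12)*1 + 182)*49 = (97/12 + 182)*49 = (2281/12)*49 = 111769/12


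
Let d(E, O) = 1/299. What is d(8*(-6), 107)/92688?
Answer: 1/27713712 ≈ 3.6083e-8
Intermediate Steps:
d(E, O) = 1/299
d(8*(-6), 107)/92688 = (1/299)/92688 = (1/299)*(1/92688) = 1/27713712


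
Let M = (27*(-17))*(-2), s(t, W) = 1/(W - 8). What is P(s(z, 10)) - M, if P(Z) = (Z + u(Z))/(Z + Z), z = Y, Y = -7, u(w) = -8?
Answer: -1851/2 ≈ -925.50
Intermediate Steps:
z = -7
s(t, W) = 1/(-8 + W)
M = 918 (M = -459*(-2) = 918)
P(Z) = (-8 + Z)/(2*Z) (P(Z) = (Z - 8)/(Z + Z) = (-8 + Z)/((2*Z)) = (-8 + Z)*(1/(2*Z)) = (-8 + Z)/(2*Z))
P(s(z, 10)) - M = (-8 + 1/(-8 + 10))/(2*(1/(-8 + 10))) - 1*918 = (-8 + 1/2)/(2*(1/2)) - 918 = (-8 + ½)/(2*(½)) - 918 = (½)*2*(-15/2) - 918 = -15/2 - 918 = -1851/2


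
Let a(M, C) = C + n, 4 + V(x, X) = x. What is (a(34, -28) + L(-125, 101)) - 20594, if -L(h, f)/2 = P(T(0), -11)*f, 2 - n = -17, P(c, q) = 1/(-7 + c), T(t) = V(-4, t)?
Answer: -308843/15 ≈ -20590.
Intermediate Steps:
V(x, X) = -4 + x
T(t) = -8 (T(t) = -4 - 4 = -8)
n = 19 (n = 2 - 1*(-17) = 2 + 17 = 19)
L(h, f) = 2*f/15 (L(h, f) = -2*f/(-7 - 8) = -2*f/(-15) = -(-2)*f/15 = 2*f/15)
a(M, C) = 19 + C (a(M, C) = C + 19 = 19 + C)
(a(34, -28) + L(-125, 101)) - 20594 = ((19 - 28) + (2/15)*101) - 20594 = (-9 + 202/15) - 20594 = 67/15 - 20594 = -308843/15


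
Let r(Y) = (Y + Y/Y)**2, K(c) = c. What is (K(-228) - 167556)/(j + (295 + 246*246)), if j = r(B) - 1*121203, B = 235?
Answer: 20973/587 ≈ 35.729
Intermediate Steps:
r(Y) = (1 + Y)**2 (r(Y) = (Y + 1)**2 = (1 + Y)**2)
j = -65507 (j = (1 + 235)**2 - 1*121203 = 236**2 - 121203 = 55696 - 121203 = -65507)
(K(-228) - 167556)/(j + (295 + 246*246)) = (-228 - 167556)/(-65507 + (295 + 246*246)) = -167784/(-65507 + (295 + 60516)) = -167784/(-65507 + 60811) = -167784/(-4696) = -167784*(-1/4696) = 20973/587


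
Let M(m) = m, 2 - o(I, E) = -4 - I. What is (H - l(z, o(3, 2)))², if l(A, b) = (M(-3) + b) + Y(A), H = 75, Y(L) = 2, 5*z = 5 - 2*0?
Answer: 4489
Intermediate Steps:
o(I, E) = 6 + I (o(I, E) = 2 - (-4 - I) = 2 + (4 + I) = 6 + I)
z = 1 (z = (5 - 2*0)/5 = (5 + 0)/5 = (⅕)*5 = 1)
l(A, b) = -1 + b (l(A, b) = (-3 + b) + 2 = -1 + b)
(H - l(z, o(3, 2)))² = (75 - (-1 + (6 + 3)))² = (75 - (-1 + 9))² = (75 - 1*8)² = (75 - 8)² = 67² = 4489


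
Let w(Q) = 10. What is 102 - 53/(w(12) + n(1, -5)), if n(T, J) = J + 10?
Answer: 1477/15 ≈ 98.467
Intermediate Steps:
n(T, J) = 10 + J
102 - 53/(w(12) + n(1, -5)) = 102 - 53/(10 + (10 - 5)) = 102 - 53/(10 + 5) = 102 - 53/15 = 1477/15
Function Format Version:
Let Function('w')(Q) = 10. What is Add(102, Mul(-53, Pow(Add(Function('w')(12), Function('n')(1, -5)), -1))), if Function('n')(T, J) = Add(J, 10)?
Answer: Rational(1477, 15) ≈ 98.467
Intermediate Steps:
Function('n')(T, J) = Add(10, J)
Add(102, Mul(-53, Pow(Add(Function('w')(12), Function('n')(1, -5)), -1))) = Add(102, Mul(-53, Pow(Add(10, Add(10, -5)), -1))) = Add(102, Mul(-53, Pow(Add(10, 5), -1))) = Add(102, Mul(-53, Pow(15, -1))) = Add(102, Mul(-53, Rational(1, 15))) = Add(102, Rational(-53, 15)) = Rational(1477, 15)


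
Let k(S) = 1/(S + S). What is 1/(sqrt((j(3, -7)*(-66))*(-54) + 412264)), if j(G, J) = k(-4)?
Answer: sqrt(1647274)/823637 ≈ 0.0015583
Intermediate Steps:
k(S) = 1/(2*S)
j(G, J) = -1/8 (j(G, J) = (1/2)/(-4) = (1/2)*(-1/4) = -1/8)
1/(sqrt((j(3, -7)*(-66))*(-54) + 412264)) = 1/(sqrt(-1/8*(-66)*(-54) + 412264)) = 1/(sqrt((33/4)*(-54) + 412264)) = 1/(sqrt(-891/2 + 412264)) = 1/(sqrt(823637/2)) = 1/(sqrt(1647274)/2) = sqrt(1647274)/823637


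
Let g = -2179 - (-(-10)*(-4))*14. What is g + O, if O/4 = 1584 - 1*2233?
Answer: -4215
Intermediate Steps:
g = -1619 (g = -2179 - (-5*8)*14 = -2179 - (-40)*14 = -2179 - 1*(-560) = -2179 + 560 = -1619)
O = -2596 (O = 4*(1584 - 1*2233) = 4*(1584 - 2233) = 4*(-649) = -2596)
g + O = -1619 - 2596 = -4215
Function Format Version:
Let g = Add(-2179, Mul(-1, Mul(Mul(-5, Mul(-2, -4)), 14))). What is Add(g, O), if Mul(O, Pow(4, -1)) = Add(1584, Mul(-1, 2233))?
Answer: -4215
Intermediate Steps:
g = -1619 (g = Add(-2179, Mul(-1, Mul(Mul(-5, 8), 14))) = Add(-2179, Mul(-1, Mul(-40, 14))) = Add(-2179, Mul(-1, -560)) = Add(-2179, 560) = -1619)
O = -2596 (O = Mul(4, Add(1584, Mul(-1, 2233))) = Mul(4, Add(1584, -2233)) = Mul(4, -649) = -2596)
Add(g, O) = Add(-1619, -2596) = -4215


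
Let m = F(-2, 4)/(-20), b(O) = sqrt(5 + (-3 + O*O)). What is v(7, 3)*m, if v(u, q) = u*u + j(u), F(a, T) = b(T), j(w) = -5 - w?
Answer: -111*sqrt(2)/20 ≈ -7.8489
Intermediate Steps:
b(O) = sqrt(2 + O**2) (b(O) = sqrt(5 + (-3 + O**2)) = sqrt(2 + O**2))
F(a, T) = sqrt(2 + T**2)
v(u, q) = -5 + u**2 - u (v(u, q) = u*u + (-5 - u) = u**2 + (-5 - u) = -5 + u**2 - u)
m = -3*sqrt(2)/20 (m = sqrt(2 + 4**2)/(-20) = sqrt(2 + 16)*(-1/20) = sqrt(18)*(-1/20) = (3*sqrt(2))*(-1/20) = -3*sqrt(2)/20 ≈ -0.21213)
v(7, 3)*m = (-5 + 7**2 - 1*7)*(-3*sqrt(2)/20) = (-5 + 49 - 7)*(-3*sqrt(2)/20) = 37*(-3*sqrt(2)/20) = -111*sqrt(2)/20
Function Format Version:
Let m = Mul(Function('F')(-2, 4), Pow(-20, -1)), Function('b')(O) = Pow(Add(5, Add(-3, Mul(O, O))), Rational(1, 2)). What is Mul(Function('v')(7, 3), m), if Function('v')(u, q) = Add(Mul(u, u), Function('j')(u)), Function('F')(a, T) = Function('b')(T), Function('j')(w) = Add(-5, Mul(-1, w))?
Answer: Mul(Rational(-111, 20), Pow(2, Rational(1, 2))) ≈ -7.8489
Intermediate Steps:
Function('b')(O) = Pow(Add(2, Pow(O, 2)), Rational(1, 2)) (Function('b')(O) = Pow(Add(5, Add(-3, Pow(O, 2))), Rational(1, 2)) = Pow(Add(2, Pow(O, 2)), Rational(1, 2)))
Function('F')(a, T) = Pow(Add(2, Pow(T, 2)), Rational(1, 2))
Function('v')(u, q) = Add(-5, Pow(u, 2), Mul(-1, u)) (Function('v')(u, q) = Add(Mul(u, u), Add(-5, Mul(-1, u))) = Add(Pow(u, 2), Add(-5, Mul(-1, u))) = Add(-5, Pow(u, 2), Mul(-1, u)))
m = Mul(Rational(-3, 20), Pow(2, Rational(1, 2))) (m = Mul(Pow(Add(2, Pow(4, 2)), Rational(1, 2)), Pow(-20, -1)) = Mul(Pow(Add(2, 16), Rational(1, 2)), Rational(-1, 20)) = Mul(Pow(18, Rational(1, 2)), Rational(-1, 20)) = Mul(Mul(3, Pow(2, Rational(1, 2))), Rational(-1, 20)) = Mul(Rational(-3, 20), Pow(2, Rational(1, 2))) ≈ -0.21213)
Mul(Function('v')(7, 3), m) = Mul(Add(-5, Pow(7, 2), Mul(-1, 7)), Mul(Rational(-3, 20), Pow(2, Rational(1, 2)))) = Mul(Add(-5, 49, -7), Mul(Rational(-3, 20), Pow(2, Rational(1, 2)))) = Mul(37, Mul(Rational(-3, 20), Pow(2, Rational(1, 2)))) = Mul(Rational(-111, 20), Pow(2, Rational(1, 2)))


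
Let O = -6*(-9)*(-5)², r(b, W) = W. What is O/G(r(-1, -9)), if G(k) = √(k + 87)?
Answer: 225*√78/13 ≈ 152.86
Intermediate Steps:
O = 1350 (O = 54*25 = 1350)
G(k) = √(87 + k)
O/G(r(-1, -9)) = 1350/(√(87 - 9)) = 1350/(√78) = 1350*(√78/78) = 225*√78/13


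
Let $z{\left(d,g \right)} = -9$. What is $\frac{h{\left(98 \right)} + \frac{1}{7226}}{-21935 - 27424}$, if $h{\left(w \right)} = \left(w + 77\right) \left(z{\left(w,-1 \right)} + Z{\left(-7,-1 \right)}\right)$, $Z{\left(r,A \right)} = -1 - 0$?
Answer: $\frac{12645499}{356668134} \approx 0.035455$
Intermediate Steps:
$Z{\left(r,A \right)} = -1$ ($Z{\left(r,A \right)} = -1 + 0 = -1$)
$h{\left(w \right)} = -770 - 10 w$ ($h{\left(w \right)} = \left(w + 77\right) \left(-9 - 1\right) = \left(77 + w\right) \left(-10\right) = -770 - 10 w$)
$\frac{h{\left(98 \right)} + \frac{1}{7226}}{-21935 - 27424} = \frac{\left(-770 - 980\right) + \frac{1}{7226}}{-21935 - 27424} = \frac{\left(-770 - 980\right) + \frac{1}{7226}}{-49359} = \left(-1750 + \frac{1}{7226}\right) \left(- \frac{1}{49359}\right) = \left(- \frac{12645499}{7226}\right) \left(- \frac{1}{49359}\right) = \frac{12645499}{356668134}$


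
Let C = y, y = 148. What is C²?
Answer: 21904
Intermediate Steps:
C = 148
C² = 148² = 21904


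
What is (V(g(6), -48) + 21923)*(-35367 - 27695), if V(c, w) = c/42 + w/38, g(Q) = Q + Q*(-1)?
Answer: -26266142806/19 ≈ -1.3824e+9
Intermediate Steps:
g(Q) = 0 (g(Q) = Q - Q = 0)
V(c, w) = w/38 + c/42 (V(c, w) = c*(1/42) + w*(1/38) = c/42 + w/38 = w/38 + c/42)
(V(g(6), -48) + 21923)*(-35367 - 27695) = (((1/38)*(-48) + (1/42)*0) + 21923)*(-35367 - 27695) = ((-24/19 + 0) + 21923)*(-63062) = (-24/19 + 21923)*(-63062) = (416513/19)*(-63062) = -26266142806/19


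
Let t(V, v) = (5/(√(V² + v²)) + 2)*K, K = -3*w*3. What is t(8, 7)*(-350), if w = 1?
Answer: 6300 + 15750*√113/113 ≈ 7781.6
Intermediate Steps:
K = -9 (K = -3*1*3 = -3*3 = -9)
t(V, v) = -18 - 45/√(V² + v²) (t(V, v) = (5/(√(V² + v²)) + 2)*(-9) = (5/√(V² + v²) + 2)*(-9) = (2 + 5/√(V² + v²))*(-9) = -18 - 45/√(V² + v²))
t(8, 7)*(-350) = (-18 - 45/√(8² + 7²))*(-350) = (-18 - 45/√(64 + 49))*(-350) = (-18 - 45*√113/113)*(-350) = 6300 + 15750*√113/113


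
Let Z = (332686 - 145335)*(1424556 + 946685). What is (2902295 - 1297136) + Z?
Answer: 444255977750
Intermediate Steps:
Z = 444254372591 (Z = 187351*2371241 = 444254372591)
(2902295 - 1297136) + Z = (2902295 - 1297136) + 444254372591 = 1605159 + 444254372591 = 444255977750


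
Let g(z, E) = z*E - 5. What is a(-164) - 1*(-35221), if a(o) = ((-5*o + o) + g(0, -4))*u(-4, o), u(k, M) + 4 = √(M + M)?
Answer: 32617 + 1302*I*√82 ≈ 32617.0 + 11790.0*I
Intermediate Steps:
u(k, M) = -4 + √2*√M (u(k, M) = -4 + √(M + M) = -4 + √(2*M) = -4 + √2*√M)
g(z, E) = -5 + E*z (g(z, E) = E*z - 5 = -5 + E*z)
a(o) = (-5 - 4*o)*(-4 + √2*√o) (a(o) = ((-5*o + o) + (-5 - 4*0))*(-4 + √2*√o) = (-4*o + (-5 + 0))*(-4 + √2*√o) = (-4*o - 5)*(-4 + √2*√o) = (-5 - 4*o)*(-4 + √2*√o))
a(-164) - 1*(-35221) = -(-4 + √2*√(-164))*(5 + 4*(-164)) - 1*(-35221) = -(-4 + √2*(2*I*√41))*(5 - 656) + 35221 = -1*(-4 + 2*I*√82)*(-651) + 35221 = (-2604 + 1302*I*√82) + 35221 = 32617 + 1302*I*√82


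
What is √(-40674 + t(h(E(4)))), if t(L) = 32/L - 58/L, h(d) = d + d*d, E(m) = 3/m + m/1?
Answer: I*√7767654898/437 ≈ 201.68*I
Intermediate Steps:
E(m) = m + 3/m (E(m) = 3/m + m*1 = 3/m + m = m + 3/m)
h(d) = d + d²
t(L) = -26/L
√(-40674 + t(h(E(4)))) = √(-40674 - 26*1/((1 + (4 + 3/4))*(4 + 3/4))) = √(-40674 - 26*1/((1 + (4 + 3*(¼)))*(4 + 3*(¼)))) = √(-40674 - 26*1/((1 + (4 + ¾))*(4 + ¾))) = √(-40674 - 26*4/(19*(1 + 19/4))) = √(-40674 - 26/((19/4)*(23/4))) = √(-40674 - 26/437/16) = √(-40674 - 26*16/437) = √(-40674 - 416/437) = √(-17774954/437) = I*√7767654898/437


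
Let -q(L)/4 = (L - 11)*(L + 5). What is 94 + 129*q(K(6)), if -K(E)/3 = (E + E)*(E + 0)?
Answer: -24714758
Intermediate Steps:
K(E) = -6*E² (K(E) = -3*(E + E)*(E + 0) = -3*2*E*E = -6*E²)
q(L) = -4*(-11 + L)*(5 + L) (q(L) = -4*(L - 11)*(L + 5) = -4*(-11 + L)*(5 + L))
94 + 129*q(K(6)) = 94 + 129*(220 - 4*(-6*6²)² + 24*(-6*6²)) = 94 + 129*(220 - 4*(-6*36)² + 24*(-6*36)) = 94 + 129*(220 - 4*(-216)² + 24*(-216)) = 94 + 129*(220 - 4*46656 - 5184) = 94 + 129*(220 - 186624 - 5184) = 94 + 129*(-191588) = 94 - 24714852 = -24714758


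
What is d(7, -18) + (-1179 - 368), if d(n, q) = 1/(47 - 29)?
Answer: -27845/18 ≈ -1546.9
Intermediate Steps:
d(n, q) = 1/18
d(7, -18) + (-1179 - 368) = 1/18 + (-1179 - 368) = 1/18 - 1547 = -27845/18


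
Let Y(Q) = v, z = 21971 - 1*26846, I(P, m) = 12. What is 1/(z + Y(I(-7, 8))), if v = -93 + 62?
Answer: -1/4906 ≈ -0.00020383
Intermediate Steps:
v = -31
z = -4875 (z = 21971 - 26846 = -4875)
Y(Q) = -31
1/(z + Y(I(-7, 8))) = 1/(-4875 - 31) = 1/(-4906) = -1/4906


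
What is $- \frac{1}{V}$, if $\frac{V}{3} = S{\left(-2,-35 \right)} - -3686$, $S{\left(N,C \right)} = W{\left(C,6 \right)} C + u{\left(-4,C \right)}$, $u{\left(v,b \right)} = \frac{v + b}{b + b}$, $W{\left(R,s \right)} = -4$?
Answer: $- \frac{70}{803577} \approx -8.7111 \cdot 10^{-5}$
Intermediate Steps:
$u{\left(v,b \right)} = \frac{b + v}{2 b}$
$S{\left(N,C \right)} = - 4 C + \frac{-4 + C}{2 C}$ ($S{\left(N,C \right)} = - 4 C + \frac{C - 4}{2 C} = - 4 C + \frac{-4 + C}{2 C}$)
$V = \frac{803577}{70}$ ($V = 3 \left(\left(\frac{1}{2} - -140 - \frac{2}{-35}\right) - -3686\right) = 3 \left(\left(\frac{1}{2} + 140 - - \frac{2}{35}\right) + 3686\right) = 3 \left(\left(\frac{1}{2} + 140 + \frac{2}{35}\right) + 3686\right) = 3 \left(\frac{9839}{70} + 3686\right) = 3 \cdot \frac{267859}{70} = \frac{803577}{70} \approx 11480.0$)
$- \frac{1}{V} = - \frac{1}{\frac{803577}{70}} = \left(-1\right) \frac{70}{803577} = - \frac{70}{803577}$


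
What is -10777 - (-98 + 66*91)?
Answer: -16685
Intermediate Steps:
-10777 - (-98 + 66*91) = -10777 - (-98 + 6006) = -10777 - 1*5908 = -10777 - 5908 = -16685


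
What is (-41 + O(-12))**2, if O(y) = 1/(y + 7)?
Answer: 42436/25 ≈ 1697.4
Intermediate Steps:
O(y) = 1/(7 + y)
(-41 + O(-12))**2 = (-41 + 1/(7 - 12))**2 = (-41 + 1/(-5))**2 = (-41 - 1/5)**2 = (-206/5)**2 = 42436/25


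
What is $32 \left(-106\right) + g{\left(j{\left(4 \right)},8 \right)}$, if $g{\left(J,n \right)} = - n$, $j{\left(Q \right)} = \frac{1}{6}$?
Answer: $-3400$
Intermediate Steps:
$j{\left(Q \right)} = \frac{1}{6}$
$32 \left(-106\right) + g{\left(j{\left(4 \right)},8 \right)} = 32 \left(-106\right) - 8 = -3392 - 8 = -3400$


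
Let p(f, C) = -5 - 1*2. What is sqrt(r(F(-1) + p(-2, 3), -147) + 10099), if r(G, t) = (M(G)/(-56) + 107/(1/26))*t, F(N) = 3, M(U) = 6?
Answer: I*sqrt(1595357)/2 ≈ 631.54*I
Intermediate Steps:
p(f, C) = -7 (p(f, C) = -5 - 2 = -7)
r(G, t) = 77893*t/28 (r(G, t) = (6/(-56) + 107/(1/26))*t = (6*(-1/56) + 107/(1/26))*t = (-3/28 + 107*26)*t = (-3/28 + 2782)*t = 77893*t/28)
sqrt(r(F(-1) + p(-2, 3), -147) + 10099) = sqrt((77893/28)*(-147) + 10099) = sqrt(-1635753/4 + 10099) = sqrt(-1595357/4) = I*sqrt(1595357)/2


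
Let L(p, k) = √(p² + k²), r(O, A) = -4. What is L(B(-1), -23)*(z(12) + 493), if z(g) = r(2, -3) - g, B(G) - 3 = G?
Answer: 477*√533 ≈ 11012.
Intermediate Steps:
B(G) = 3 + G
z(g) = -4 - g
L(p, k) = √(k² + p²)
L(B(-1), -23)*(z(12) + 493) = √((-23)² + (3 - 1)²)*((-4 - 1*12) + 493) = √(529 + 2²)*((-4 - 12) + 493) = √(529 + 4)*(-16 + 493) = √533*477 = 477*√533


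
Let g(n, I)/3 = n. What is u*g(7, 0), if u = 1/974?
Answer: 21/974 ≈ 0.021561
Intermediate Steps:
g(n, I) = 3*n
u = 1/974 ≈ 0.0010267
u*g(7, 0) = (3*7)/974 = (1/974)*21 = 21/974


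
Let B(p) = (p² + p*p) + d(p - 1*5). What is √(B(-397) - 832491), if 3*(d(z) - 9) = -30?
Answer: I*√517274 ≈ 719.22*I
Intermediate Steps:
d(z) = -1 (d(z) = 9 + (⅓)*(-30) = 9 - 10 = -1)
B(p) = -1 + 2*p² (B(p) = (p² + p*p) - 1 = (p² + p²) - 1 = 2*p² - 1 = -1 + 2*p²)
√(B(-397) - 832491) = √((-1 + 2*(-397)²) - 832491) = √((-1 + 2*157609) - 832491) = √((-1 + 315218) - 832491) = √(315217 - 832491) = √(-517274) = I*√517274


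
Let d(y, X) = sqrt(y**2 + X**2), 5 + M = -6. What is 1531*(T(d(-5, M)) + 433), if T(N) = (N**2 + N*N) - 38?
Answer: 1051797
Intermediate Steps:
M = -11 (M = -5 - 6 = -11)
d(y, X) = sqrt(X**2 + y**2)
T(N) = -38 + 2*N**2 (T(N) = (N**2 + N**2) - 38 = 2*N**2 - 38 = -38 + 2*N**2)
1531*(T(d(-5, M)) + 433) = 1531*((-38 + 2*(sqrt((-11)**2 + (-5)**2))**2) + 433) = 1531*((-38 + 2*(sqrt(121 + 25))**2) + 433) = 1531*((-38 + 2*(sqrt(146))**2) + 433) = 1531*((-38 + 2*146) + 433) = 1531*((-38 + 292) + 433) = 1531*(254 + 433) = 1531*687 = 1051797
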